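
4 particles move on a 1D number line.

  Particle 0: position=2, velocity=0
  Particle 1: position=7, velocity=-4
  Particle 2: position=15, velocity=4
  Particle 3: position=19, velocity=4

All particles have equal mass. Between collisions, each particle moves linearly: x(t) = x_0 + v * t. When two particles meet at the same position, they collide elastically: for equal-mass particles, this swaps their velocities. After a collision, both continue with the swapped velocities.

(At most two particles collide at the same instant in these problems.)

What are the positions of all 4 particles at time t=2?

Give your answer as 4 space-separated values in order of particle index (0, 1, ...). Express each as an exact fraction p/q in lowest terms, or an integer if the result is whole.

Answer: -1 2 23 27

Derivation:
Collision at t=5/4: particles 0 and 1 swap velocities; positions: p0=2 p1=2 p2=20 p3=24; velocities now: v0=-4 v1=0 v2=4 v3=4
Advance to t=2 (no further collisions before then); velocities: v0=-4 v1=0 v2=4 v3=4; positions = -1 2 23 27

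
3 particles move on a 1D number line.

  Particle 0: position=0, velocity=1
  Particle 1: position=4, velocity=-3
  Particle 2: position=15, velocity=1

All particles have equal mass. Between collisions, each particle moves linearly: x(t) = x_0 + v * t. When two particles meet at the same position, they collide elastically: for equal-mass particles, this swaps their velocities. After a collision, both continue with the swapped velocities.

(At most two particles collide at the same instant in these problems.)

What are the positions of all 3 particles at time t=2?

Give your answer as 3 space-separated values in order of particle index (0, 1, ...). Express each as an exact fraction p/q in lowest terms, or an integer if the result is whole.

Collision at t=1: particles 0 and 1 swap velocities; positions: p0=1 p1=1 p2=16; velocities now: v0=-3 v1=1 v2=1
Advance to t=2 (no further collisions before then); velocities: v0=-3 v1=1 v2=1; positions = -2 2 17

Answer: -2 2 17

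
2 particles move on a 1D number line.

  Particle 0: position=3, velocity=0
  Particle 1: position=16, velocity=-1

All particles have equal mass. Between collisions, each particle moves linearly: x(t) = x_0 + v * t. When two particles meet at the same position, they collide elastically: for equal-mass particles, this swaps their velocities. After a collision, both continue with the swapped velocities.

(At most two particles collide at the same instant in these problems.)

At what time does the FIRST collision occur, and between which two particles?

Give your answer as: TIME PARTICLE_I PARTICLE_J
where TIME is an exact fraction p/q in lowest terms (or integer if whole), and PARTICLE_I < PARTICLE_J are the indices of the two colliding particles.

Pair (0,1): pos 3,16 vel 0,-1 -> gap=13, closing at 1/unit, collide at t=13
Earliest collision: t=13 between 0 and 1

Answer: 13 0 1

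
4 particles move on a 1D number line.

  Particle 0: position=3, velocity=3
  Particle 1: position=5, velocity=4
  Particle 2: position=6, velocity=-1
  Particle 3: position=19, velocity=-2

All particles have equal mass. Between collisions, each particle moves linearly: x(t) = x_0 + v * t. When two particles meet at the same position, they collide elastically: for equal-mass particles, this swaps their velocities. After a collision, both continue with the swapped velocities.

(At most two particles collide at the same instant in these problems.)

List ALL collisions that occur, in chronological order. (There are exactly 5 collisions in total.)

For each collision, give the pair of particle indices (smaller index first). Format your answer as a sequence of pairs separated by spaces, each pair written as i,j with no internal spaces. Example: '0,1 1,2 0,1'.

Collision at t=1/5: particles 1 and 2 swap velocities; positions: p0=18/5 p1=29/5 p2=29/5 p3=93/5; velocities now: v0=3 v1=-1 v2=4 v3=-2
Collision at t=3/4: particles 0 and 1 swap velocities; positions: p0=21/4 p1=21/4 p2=8 p3=35/2; velocities now: v0=-1 v1=3 v2=4 v3=-2
Collision at t=7/3: particles 2 and 3 swap velocities; positions: p0=11/3 p1=10 p2=43/3 p3=43/3; velocities now: v0=-1 v1=3 v2=-2 v3=4
Collision at t=16/5: particles 1 and 2 swap velocities; positions: p0=14/5 p1=63/5 p2=63/5 p3=89/5; velocities now: v0=-1 v1=-2 v2=3 v3=4
Collision at t=13: particles 0 and 1 swap velocities; positions: p0=-7 p1=-7 p2=42 p3=57; velocities now: v0=-2 v1=-1 v2=3 v3=4

Answer: 1,2 0,1 2,3 1,2 0,1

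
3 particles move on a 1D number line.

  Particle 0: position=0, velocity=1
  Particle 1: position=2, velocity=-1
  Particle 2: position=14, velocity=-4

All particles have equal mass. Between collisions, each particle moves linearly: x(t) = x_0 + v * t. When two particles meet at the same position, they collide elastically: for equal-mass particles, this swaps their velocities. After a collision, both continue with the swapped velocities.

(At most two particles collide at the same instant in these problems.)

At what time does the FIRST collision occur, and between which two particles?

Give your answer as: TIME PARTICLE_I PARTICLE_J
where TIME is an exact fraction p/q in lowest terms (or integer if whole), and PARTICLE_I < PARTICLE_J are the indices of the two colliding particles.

Pair (0,1): pos 0,2 vel 1,-1 -> gap=2, closing at 2/unit, collide at t=1
Pair (1,2): pos 2,14 vel -1,-4 -> gap=12, closing at 3/unit, collide at t=4
Earliest collision: t=1 between 0 and 1

Answer: 1 0 1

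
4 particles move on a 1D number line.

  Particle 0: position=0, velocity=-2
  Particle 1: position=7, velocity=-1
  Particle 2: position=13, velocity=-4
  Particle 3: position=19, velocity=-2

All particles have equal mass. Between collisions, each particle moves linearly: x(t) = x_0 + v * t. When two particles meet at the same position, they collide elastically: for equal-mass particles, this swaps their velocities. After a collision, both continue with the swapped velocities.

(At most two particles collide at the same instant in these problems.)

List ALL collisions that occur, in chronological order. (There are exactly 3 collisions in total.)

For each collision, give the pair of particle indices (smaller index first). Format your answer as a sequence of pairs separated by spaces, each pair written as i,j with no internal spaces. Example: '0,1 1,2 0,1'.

Collision at t=2: particles 1 and 2 swap velocities; positions: p0=-4 p1=5 p2=5 p3=15; velocities now: v0=-2 v1=-4 v2=-1 v3=-2
Collision at t=13/2: particles 0 and 1 swap velocities; positions: p0=-13 p1=-13 p2=1/2 p3=6; velocities now: v0=-4 v1=-2 v2=-1 v3=-2
Collision at t=12: particles 2 and 3 swap velocities; positions: p0=-35 p1=-24 p2=-5 p3=-5; velocities now: v0=-4 v1=-2 v2=-2 v3=-1

Answer: 1,2 0,1 2,3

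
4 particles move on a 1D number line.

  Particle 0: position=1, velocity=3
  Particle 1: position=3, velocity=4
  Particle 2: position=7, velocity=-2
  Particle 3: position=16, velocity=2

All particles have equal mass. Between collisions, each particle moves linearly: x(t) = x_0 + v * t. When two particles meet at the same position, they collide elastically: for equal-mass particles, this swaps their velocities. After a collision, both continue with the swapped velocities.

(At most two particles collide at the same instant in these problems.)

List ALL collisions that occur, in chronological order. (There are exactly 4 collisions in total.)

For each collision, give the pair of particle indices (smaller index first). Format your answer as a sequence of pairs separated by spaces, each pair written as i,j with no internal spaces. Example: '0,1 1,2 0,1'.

Collision at t=2/3: particles 1 and 2 swap velocities; positions: p0=3 p1=17/3 p2=17/3 p3=52/3; velocities now: v0=3 v1=-2 v2=4 v3=2
Collision at t=6/5: particles 0 and 1 swap velocities; positions: p0=23/5 p1=23/5 p2=39/5 p3=92/5; velocities now: v0=-2 v1=3 v2=4 v3=2
Collision at t=13/2: particles 2 and 3 swap velocities; positions: p0=-6 p1=41/2 p2=29 p3=29; velocities now: v0=-2 v1=3 v2=2 v3=4
Collision at t=15: particles 1 and 2 swap velocities; positions: p0=-23 p1=46 p2=46 p3=63; velocities now: v0=-2 v1=2 v2=3 v3=4

Answer: 1,2 0,1 2,3 1,2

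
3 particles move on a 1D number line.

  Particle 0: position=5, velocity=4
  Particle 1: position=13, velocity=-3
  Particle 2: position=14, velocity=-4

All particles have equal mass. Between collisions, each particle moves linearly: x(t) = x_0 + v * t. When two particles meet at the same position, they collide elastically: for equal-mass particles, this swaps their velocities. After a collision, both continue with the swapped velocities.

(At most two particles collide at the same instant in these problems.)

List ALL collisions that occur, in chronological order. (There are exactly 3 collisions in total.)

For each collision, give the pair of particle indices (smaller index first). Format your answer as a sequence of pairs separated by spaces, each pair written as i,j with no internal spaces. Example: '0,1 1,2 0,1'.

Collision at t=1: particles 1 and 2 swap velocities; positions: p0=9 p1=10 p2=10; velocities now: v0=4 v1=-4 v2=-3
Collision at t=9/8: particles 0 and 1 swap velocities; positions: p0=19/2 p1=19/2 p2=77/8; velocities now: v0=-4 v1=4 v2=-3
Collision at t=8/7: particles 1 and 2 swap velocities; positions: p0=66/7 p1=67/7 p2=67/7; velocities now: v0=-4 v1=-3 v2=4

Answer: 1,2 0,1 1,2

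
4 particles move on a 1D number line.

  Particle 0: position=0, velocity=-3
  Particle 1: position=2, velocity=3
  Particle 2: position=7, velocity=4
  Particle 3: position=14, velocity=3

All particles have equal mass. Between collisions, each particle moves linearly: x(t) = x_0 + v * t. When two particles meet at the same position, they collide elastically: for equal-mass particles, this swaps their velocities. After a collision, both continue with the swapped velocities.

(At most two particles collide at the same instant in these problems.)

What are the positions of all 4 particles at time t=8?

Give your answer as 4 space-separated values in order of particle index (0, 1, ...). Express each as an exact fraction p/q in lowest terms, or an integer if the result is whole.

Collision at t=7: particles 2 and 3 swap velocities; positions: p0=-21 p1=23 p2=35 p3=35; velocities now: v0=-3 v1=3 v2=3 v3=4
Advance to t=8 (no further collisions before then); velocities: v0=-3 v1=3 v2=3 v3=4; positions = -24 26 38 39

Answer: -24 26 38 39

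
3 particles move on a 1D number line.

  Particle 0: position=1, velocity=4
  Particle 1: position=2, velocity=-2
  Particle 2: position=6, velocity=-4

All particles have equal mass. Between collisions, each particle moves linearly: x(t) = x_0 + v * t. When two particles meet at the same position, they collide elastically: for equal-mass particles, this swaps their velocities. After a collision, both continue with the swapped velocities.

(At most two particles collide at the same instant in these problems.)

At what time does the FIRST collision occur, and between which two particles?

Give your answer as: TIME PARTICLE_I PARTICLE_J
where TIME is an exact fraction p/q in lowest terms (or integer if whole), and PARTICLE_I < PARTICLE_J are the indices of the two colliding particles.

Answer: 1/6 0 1

Derivation:
Pair (0,1): pos 1,2 vel 4,-2 -> gap=1, closing at 6/unit, collide at t=1/6
Pair (1,2): pos 2,6 vel -2,-4 -> gap=4, closing at 2/unit, collide at t=2
Earliest collision: t=1/6 between 0 and 1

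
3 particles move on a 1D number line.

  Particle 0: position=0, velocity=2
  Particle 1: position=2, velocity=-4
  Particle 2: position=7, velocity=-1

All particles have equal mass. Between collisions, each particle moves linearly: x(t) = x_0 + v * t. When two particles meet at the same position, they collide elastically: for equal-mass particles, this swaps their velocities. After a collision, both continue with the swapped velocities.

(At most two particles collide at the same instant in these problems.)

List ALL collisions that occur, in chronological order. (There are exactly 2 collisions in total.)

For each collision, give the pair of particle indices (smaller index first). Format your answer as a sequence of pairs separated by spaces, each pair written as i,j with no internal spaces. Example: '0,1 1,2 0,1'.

Answer: 0,1 1,2

Derivation:
Collision at t=1/3: particles 0 and 1 swap velocities; positions: p0=2/3 p1=2/3 p2=20/3; velocities now: v0=-4 v1=2 v2=-1
Collision at t=7/3: particles 1 and 2 swap velocities; positions: p0=-22/3 p1=14/3 p2=14/3; velocities now: v0=-4 v1=-1 v2=2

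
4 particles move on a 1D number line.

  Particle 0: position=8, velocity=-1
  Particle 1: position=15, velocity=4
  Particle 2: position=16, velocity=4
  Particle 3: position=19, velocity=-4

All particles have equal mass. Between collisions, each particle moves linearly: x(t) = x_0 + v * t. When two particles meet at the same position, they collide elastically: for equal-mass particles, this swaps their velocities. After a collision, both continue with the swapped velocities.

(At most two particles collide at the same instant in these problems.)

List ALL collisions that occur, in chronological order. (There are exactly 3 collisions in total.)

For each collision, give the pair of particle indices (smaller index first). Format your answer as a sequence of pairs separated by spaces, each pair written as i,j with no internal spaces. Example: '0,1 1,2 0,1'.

Collision at t=3/8: particles 2 and 3 swap velocities; positions: p0=61/8 p1=33/2 p2=35/2 p3=35/2; velocities now: v0=-1 v1=4 v2=-4 v3=4
Collision at t=1/2: particles 1 and 2 swap velocities; positions: p0=15/2 p1=17 p2=17 p3=18; velocities now: v0=-1 v1=-4 v2=4 v3=4
Collision at t=11/3: particles 0 and 1 swap velocities; positions: p0=13/3 p1=13/3 p2=89/3 p3=92/3; velocities now: v0=-4 v1=-1 v2=4 v3=4

Answer: 2,3 1,2 0,1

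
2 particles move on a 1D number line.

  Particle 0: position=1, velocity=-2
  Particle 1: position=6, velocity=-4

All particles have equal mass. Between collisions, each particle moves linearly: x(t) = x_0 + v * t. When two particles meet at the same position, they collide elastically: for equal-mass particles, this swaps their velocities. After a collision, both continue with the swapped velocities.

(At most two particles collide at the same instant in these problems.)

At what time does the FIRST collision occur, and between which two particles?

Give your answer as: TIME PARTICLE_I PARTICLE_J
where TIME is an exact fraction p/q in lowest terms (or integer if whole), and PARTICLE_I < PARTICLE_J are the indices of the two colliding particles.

Pair (0,1): pos 1,6 vel -2,-4 -> gap=5, closing at 2/unit, collide at t=5/2
Earliest collision: t=5/2 between 0 and 1

Answer: 5/2 0 1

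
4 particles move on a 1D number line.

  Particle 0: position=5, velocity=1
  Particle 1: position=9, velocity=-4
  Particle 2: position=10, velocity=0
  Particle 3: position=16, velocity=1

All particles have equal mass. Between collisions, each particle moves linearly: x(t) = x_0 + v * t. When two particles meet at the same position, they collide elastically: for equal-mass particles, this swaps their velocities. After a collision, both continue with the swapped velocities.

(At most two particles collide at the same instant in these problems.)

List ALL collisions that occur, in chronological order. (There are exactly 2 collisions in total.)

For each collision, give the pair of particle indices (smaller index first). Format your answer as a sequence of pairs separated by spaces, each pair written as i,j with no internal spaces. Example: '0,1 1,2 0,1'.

Answer: 0,1 1,2

Derivation:
Collision at t=4/5: particles 0 and 1 swap velocities; positions: p0=29/5 p1=29/5 p2=10 p3=84/5; velocities now: v0=-4 v1=1 v2=0 v3=1
Collision at t=5: particles 1 and 2 swap velocities; positions: p0=-11 p1=10 p2=10 p3=21; velocities now: v0=-4 v1=0 v2=1 v3=1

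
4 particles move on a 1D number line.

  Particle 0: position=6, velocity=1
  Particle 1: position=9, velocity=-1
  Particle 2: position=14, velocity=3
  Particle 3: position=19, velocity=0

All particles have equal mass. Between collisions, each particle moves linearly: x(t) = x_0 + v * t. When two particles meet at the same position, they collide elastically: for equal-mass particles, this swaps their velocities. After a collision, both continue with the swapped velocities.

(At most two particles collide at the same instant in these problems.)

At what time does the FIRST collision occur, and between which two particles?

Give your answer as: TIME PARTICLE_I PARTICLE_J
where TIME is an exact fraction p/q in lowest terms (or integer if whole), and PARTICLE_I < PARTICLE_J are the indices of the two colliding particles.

Answer: 3/2 0 1

Derivation:
Pair (0,1): pos 6,9 vel 1,-1 -> gap=3, closing at 2/unit, collide at t=3/2
Pair (1,2): pos 9,14 vel -1,3 -> not approaching (rel speed -4 <= 0)
Pair (2,3): pos 14,19 vel 3,0 -> gap=5, closing at 3/unit, collide at t=5/3
Earliest collision: t=3/2 between 0 and 1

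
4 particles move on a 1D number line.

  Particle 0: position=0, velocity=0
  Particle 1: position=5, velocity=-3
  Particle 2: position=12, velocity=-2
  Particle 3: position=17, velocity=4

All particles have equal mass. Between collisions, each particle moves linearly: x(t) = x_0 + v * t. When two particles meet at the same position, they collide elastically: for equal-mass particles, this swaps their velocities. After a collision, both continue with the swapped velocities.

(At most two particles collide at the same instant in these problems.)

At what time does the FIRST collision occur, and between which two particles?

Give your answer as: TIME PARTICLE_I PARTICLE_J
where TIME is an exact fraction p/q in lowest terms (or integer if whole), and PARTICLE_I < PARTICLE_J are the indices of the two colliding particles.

Pair (0,1): pos 0,5 vel 0,-3 -> gap=5, closing at 3/unit, collide at t=5/3
Pair (1,2): pos 5,12 vel -3,-2 -> not approaching (rel speed -1 <= 0)
Pair (2,3): pos 12,17 vel -2,4 -> not approaching (rel speed -6 <= 0)
Earliest collision: t=5/3 between 0 and 1

Answer: 5/3 0 1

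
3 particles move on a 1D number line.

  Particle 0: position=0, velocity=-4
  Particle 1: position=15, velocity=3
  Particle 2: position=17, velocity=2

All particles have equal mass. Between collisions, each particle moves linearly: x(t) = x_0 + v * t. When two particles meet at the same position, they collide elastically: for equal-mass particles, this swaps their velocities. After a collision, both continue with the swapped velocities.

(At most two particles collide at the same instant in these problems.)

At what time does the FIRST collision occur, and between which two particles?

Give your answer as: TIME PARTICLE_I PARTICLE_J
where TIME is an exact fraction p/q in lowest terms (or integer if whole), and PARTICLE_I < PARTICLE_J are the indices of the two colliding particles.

Pair (0,1): pos 0,15 vel -4,3 -> not approaching (rel speed -7 <= 0)
Pair (1,2): pos 15,17 vel 3,2 -> gap=2, closing at 1/unit, collide at t=2
Earliest collision: t=2 between 1 and 2

Answer: 2 1 2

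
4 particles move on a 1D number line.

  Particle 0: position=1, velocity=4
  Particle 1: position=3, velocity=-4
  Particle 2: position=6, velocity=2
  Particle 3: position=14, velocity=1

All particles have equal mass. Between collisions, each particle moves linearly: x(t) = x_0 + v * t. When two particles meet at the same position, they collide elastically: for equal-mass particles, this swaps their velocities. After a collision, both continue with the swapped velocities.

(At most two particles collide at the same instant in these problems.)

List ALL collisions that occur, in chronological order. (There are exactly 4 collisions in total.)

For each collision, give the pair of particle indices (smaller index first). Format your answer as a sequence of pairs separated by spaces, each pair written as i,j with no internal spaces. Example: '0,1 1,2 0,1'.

Collision at t=1/4: particles 0 and 1 swap velocities; positions: p0=2 p1=2 p2=13/2 p3=57/4; velocities now: v0=-4 v1=4 v2=2 v3=1
Collision at t=5/2: particles 1 and 2 swap velocities; positions: p0=-7 p1=11 p2=11 p3=33/2; velocities now: v0=-4 v1=2 v2=4 v3=1
Collision at t=13/3: particles 2 and 3 swap velocities; positions: p0=-43/3 p1=44/3 p2=55/3 p3=55/3; velocities now: v0=-4 v1=2 v2=1 v3=4
Collision at t=8: particles 1 and 2 swap velocities; positions: p0=-29 p1=22 p2=22 p3=33; velocities now: v0=-4 v1=1 v2=2 v3=4

Answer: 0,1 1,2 2,3 1,2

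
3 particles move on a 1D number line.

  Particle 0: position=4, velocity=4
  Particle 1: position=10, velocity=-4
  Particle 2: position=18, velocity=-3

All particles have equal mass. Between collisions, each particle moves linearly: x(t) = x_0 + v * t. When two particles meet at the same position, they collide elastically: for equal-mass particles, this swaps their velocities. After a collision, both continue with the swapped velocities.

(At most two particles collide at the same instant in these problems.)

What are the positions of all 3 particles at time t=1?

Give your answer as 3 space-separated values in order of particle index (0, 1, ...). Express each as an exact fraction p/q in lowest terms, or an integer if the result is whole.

Collision at t=3/4: particles 0 and 1 swap velocities; positions: p0=7 p1=7 p2=63/4; velocities now: v0=-4 v1=4 v2=-3
Advance to t=1 (no further collisions before then); velocities: v0=-4 v1=4 v2=-3; positions = 6 8 15

Answer: 6 8 15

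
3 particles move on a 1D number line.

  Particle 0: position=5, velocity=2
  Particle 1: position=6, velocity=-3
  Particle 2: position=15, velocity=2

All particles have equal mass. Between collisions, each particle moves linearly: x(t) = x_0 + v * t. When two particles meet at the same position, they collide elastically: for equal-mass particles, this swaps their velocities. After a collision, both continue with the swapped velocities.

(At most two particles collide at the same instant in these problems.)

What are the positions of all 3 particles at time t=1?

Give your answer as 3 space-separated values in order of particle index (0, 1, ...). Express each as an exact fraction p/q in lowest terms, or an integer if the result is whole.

Answer: 3 7 17

Derivation:
Collision at t=1/5: particles 0 and 1 swap velocities; positions: p0=27/5 p1=27/5 p2=77/5; velocities now: v0=-3 v1=2 v2=2
Advance to t=1 (no further collisions before then); velocities: v0=-3 v1=2 v2=2; positions = 3 7 17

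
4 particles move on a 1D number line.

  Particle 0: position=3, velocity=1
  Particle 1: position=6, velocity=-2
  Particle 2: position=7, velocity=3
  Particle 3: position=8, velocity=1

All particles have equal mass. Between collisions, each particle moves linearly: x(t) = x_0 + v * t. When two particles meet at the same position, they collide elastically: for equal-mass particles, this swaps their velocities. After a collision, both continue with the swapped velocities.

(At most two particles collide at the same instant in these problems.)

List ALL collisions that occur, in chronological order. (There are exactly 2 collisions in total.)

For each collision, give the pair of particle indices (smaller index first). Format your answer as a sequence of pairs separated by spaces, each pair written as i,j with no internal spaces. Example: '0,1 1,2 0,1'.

Collision at t=1/2: particles 2 and 3 swap velocities; positions: p0=7/2 p1=5 p2=17/2 p3=17/2; velocities now: v0=1 v1=-2 v2=1 v3=3
Collision at t=1: particles 0 and 1 swap velocities; positions: p0=4 p1=4 p2=9 p3=10; velocities now: v0=-2 v1=1 v2=1 v3=3

Answer: 2,3 0,1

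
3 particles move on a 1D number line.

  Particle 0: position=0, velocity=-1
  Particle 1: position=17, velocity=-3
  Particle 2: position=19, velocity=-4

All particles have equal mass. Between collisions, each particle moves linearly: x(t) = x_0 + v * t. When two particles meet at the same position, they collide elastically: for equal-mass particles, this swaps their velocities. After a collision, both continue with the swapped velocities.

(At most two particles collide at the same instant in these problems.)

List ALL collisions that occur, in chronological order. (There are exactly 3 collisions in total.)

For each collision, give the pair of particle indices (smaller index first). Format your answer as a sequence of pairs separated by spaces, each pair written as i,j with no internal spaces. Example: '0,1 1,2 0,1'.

Collision at t=2: particles 1 and 2 swap velocities; positions: p0=-2 p1=11 p2=11; velocities now: v0=-1 v1=-4 v2=-3
Collision at t=19/3: particles 0 and 1 swap velocities; positions: p0=-19/3 p1=-19/3 p2=-2; velocities now: v0=-4 v1=-1 v2=-3
Collision at t=17/2: particles 1 and 2 swap velocities; positions: p0=-15 p1=-17/2 p2=-17/2; velocities now: v0=-4 v1=-3 v2=-1

Answer: 1,2 0,1 1,2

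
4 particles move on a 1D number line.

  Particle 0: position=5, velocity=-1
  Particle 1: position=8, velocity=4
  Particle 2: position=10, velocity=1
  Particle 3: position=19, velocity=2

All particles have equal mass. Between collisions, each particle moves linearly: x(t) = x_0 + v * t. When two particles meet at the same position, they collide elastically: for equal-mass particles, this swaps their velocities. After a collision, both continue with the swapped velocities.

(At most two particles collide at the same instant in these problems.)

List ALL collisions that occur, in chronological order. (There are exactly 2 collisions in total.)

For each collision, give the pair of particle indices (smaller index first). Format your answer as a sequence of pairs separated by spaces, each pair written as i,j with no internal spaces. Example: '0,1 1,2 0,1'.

Collision at t=2/3: particles 1 and 2 swap velocities; positions: p0=13/3 p1=32/3 p2=32/3 p3=61/3; velocities now: v0=-1 v1=1 v2=4 v3=2
Collision at t=11/2: particles 2 and 3 swap velocities; positions: p0=-1/2 p1=31/2 p2=30 p3=30; velocities now: v0=-1 v1=1 v2=2 v3=4

Answer: 1,2 2,3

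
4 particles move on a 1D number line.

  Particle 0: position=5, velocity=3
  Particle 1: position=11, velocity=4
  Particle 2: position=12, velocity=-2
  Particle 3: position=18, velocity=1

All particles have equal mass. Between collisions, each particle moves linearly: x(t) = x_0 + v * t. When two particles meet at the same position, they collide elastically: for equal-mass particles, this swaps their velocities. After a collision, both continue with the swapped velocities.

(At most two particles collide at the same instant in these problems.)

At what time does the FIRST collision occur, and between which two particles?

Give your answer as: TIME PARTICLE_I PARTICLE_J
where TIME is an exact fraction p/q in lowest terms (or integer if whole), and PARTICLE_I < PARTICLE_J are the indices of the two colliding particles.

Pair (0,1): pos 5,11 vel 3,4 -> not approaching (rel speed -1 <= 0)
Pair (1,2): pos 11,12 vel 4,-2 -> gap=1, closing at 6/unit, collide at t=1/6
Pair (2,3): pos 12,18 vel -2,1 -> not approaching (rel speed -3 <= 0)
Earliest collision: t=1/6 between 1 and 2

Answer: 1/6 1 2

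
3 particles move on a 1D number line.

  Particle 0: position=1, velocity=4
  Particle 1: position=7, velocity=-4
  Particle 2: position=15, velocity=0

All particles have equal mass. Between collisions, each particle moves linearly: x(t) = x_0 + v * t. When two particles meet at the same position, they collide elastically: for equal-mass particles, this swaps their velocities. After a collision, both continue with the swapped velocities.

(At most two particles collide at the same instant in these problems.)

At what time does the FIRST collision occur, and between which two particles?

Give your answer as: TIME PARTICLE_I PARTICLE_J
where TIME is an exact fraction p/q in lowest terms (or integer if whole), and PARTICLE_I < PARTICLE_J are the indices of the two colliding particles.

Pair (0,1): pos 1,7 vel 4,-4 -> gap=6, closing at 8/unit, collide at t=3/4
Pair (1,2): pos 7,15 vel -4,0 -> not approaching (rel speed -4 <= 0)
Earliest collision: t=3/4 between 0 and 1

Answer: 3/4 0 1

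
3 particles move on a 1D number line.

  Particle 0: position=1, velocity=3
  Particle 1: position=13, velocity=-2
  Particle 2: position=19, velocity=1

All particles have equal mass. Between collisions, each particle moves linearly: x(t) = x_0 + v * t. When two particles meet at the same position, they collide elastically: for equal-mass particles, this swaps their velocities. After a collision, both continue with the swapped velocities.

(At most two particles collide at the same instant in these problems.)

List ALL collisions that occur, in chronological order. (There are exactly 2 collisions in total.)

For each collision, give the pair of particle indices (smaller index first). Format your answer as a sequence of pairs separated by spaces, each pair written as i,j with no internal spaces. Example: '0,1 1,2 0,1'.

Collision at t=12/5: particles 0 and 1 swap velocities; positions: p0=41/5 p1=41/5 p2=107/5; velocities now: v0=-2 v1=3 v2=1
Collision at t=9: particles 1 and 2 swap velocities; positions: p0=-5 p1=28 p2=28; velocities now: v0=-2 v1=1 v2=3

Answer: 0,1 1,2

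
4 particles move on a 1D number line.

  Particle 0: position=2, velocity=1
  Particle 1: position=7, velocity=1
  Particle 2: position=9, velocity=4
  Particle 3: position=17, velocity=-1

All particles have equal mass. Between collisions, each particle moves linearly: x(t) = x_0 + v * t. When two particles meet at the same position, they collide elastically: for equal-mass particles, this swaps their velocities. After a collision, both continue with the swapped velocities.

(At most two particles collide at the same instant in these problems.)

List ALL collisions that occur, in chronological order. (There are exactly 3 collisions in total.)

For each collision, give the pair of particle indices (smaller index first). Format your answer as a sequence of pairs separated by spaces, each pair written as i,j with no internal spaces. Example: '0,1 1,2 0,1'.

Answer: 2,3 1,2 0,1

Derivation:
Collision at t=8/5: particles 2 and 3 swap velocities; positions: p0=18/5 p1=43/5 p2=77/5 p3=77/5; velocities now: v0=1 v1=1 v2=-1 v3=4
Collision at t=5: particles 1 and 2 swap velocities; positions: p0=7 p1=12 p2=12 p3=29; velocities now: v0=1 v1=-1 v2=1 v3=4
Collision at t=15/2: particles 0 and 1 swap velocities; positions: p0=19/2 p1=19/2 p2=29/2 p3=39; velocities now: v0=-1 v1=1 v2=1 v3=4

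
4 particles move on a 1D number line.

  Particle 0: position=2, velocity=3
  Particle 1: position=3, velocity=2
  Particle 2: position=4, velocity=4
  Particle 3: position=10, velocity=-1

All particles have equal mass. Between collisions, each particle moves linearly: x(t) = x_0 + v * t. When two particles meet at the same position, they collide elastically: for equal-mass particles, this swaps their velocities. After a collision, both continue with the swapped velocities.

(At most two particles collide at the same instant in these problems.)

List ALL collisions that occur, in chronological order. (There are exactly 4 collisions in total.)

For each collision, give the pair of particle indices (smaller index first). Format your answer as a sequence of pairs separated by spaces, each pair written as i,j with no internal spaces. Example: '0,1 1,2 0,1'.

Collision at t=1: particles 0 and 1 swap velocities; positions: p0=5 p1=5 p2=8 p3=9; velocities now: v0=2 v1=3 v2=4 v3=-1
Collision at t=6/5: particles 2 and 3 swap velocities; positions: p0=27/5 p1=28/5 p2=44/5 p3=44/5; velocities now: v0=2 v1=3 v2=-1 v3=4
Collision at t=2: particles 1 and 2 swap velocities; positions: p0=7 p1=8 p2=8 p3=12; velocities now: v0=2 v1=-1 v2=3 v3=4
Collision at t=7/3: particles 0 and 1 swap velocities; positions: p0=23/3 p1=23/3 p2=9 p3=40/3; velocities now: v0=-1 v1=2 v2=3 v3=4

Answer: 0,1 2,3 1,2 0,1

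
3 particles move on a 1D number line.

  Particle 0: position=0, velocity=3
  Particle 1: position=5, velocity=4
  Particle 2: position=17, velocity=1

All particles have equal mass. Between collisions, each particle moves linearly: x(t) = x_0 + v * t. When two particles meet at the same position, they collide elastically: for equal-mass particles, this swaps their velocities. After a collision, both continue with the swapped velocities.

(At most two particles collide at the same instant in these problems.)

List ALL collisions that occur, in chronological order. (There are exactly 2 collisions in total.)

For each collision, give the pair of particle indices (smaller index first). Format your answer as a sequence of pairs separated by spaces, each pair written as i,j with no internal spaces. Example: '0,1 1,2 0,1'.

Answer: 1,2 0,1

Derivation:
Collision at t=4: particles 1 and 2 swap velocities; positions: p0=12 p1=21 p2=21; velocities now: v0=3 v1=1 v2=4
Collision at t=17/2: particles 0 and 1 swap velocities; positions: p0=51/2 p1=51/2 p2=39; velocities now: v0=1 v1=3 v2=4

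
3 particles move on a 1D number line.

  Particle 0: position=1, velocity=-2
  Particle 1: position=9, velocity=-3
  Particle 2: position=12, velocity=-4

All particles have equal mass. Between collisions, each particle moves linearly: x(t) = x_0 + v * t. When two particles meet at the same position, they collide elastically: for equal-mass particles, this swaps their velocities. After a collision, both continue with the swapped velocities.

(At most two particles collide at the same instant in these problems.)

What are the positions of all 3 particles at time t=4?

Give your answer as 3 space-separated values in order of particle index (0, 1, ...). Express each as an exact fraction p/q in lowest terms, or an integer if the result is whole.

Collision at t=3: particles 1 and 2 swap velocities; positions: p0=-5 p1=0 p2=0; velocities now: v0=-2 v1=-4 v2=-3
Advance to t=4 (no further collisions before then); velocities: v0=-2 v1=-4 v2=-3; positions = -7 -4 -3

Answer: -7 -4 -3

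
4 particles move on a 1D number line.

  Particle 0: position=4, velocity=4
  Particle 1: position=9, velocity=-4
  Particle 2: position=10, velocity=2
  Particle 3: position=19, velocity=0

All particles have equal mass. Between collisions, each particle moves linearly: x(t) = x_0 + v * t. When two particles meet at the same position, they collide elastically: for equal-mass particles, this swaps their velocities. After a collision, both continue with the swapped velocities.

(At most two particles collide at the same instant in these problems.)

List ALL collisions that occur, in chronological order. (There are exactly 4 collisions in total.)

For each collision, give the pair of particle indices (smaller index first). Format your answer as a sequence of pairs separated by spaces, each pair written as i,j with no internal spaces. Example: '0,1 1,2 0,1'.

Answer: 0,1 1,2 2,3 1,2

Derivation:
Collision at t=5/8: particles 0 and 1 swap velocities; positions: p0=13/2 p1=13/2 p2=45/4 p3=19; velocities now: v0=-4 v1=4 v2=2 v3=0
Collision at t=3: particles 1 and 2 swap velocities; positions: p0=-3 p1=16 p2=16 p3=19; velocities now: v0=-4 v1=2 v2=4 v3=0
Collision at t=15/4: particles 2 and 3 swap velocities; positions: p0=-6 p1=35/2 p2=19 p3=19; velocities now: v0=-4 v1=2 v2=0 v3=4
Collision at t=9/2: particles 1 and 2 swap velocities; positions: p0=-9 p1=19 p2=19 p3=22; velocities now: v0=-4 v1=0 v2=2 v3=4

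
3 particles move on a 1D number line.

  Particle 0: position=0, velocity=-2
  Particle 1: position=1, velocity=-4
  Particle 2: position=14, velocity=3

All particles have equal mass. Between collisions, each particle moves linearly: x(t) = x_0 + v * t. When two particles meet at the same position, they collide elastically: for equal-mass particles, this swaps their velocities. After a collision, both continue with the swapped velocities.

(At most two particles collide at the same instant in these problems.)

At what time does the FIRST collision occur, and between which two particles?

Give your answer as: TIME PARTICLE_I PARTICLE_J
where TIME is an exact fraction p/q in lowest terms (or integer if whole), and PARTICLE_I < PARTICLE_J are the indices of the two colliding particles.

Pair (0,1): pos 0,1 vel -2,-4 -> gap=1, closing at 2/unit, collide at t=1/2
Pair (1,2): pos 1,14 vel -4,3 -> not approaching (rel speed -7 <= 0)
Earliest collision: t=1/2 between 0 and 1

Answer: 1/2 0 1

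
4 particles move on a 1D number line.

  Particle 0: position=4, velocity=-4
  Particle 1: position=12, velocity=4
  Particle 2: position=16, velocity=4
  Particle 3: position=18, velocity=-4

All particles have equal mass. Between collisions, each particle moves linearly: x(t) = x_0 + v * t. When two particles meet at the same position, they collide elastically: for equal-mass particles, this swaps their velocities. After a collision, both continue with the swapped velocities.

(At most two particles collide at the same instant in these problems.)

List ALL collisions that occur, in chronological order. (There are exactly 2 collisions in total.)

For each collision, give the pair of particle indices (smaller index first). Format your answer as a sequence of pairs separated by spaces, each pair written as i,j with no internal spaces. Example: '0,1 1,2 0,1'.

Answer: 2,3 1,2

Derivation:
Collision at t=1/4: particles 2 and 3 swap velocities; positions: p0=3 p1=13 p2=17 p3=17; velocities now: v0=-4 v1=4 v2=-4 v3=4
Collision at t=3/4: particles 1 and 2 swap velocities; positions: p0=1 p1=15 p2=15 p3=19; velocities now: v0=-4 v1=-4 v2=4 v3=4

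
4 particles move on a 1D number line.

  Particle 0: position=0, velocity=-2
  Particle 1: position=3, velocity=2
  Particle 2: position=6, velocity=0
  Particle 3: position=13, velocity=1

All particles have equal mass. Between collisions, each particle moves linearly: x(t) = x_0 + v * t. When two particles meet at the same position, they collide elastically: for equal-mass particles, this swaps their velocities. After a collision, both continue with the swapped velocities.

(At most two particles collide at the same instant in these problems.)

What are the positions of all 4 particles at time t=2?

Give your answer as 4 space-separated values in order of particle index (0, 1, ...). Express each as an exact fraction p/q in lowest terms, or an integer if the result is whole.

Collision at t=3/2: particles 1 and 2 swap velocities; positions: p0=-3 p1=6 p2=6 p3=29/2; velocities now: v0=-2 v1=0 v2=2 v3=1
Advance to t=2 (no further collisions before then); velocities: v0=-2 v1=0 v2=2 v3=1; positions = -4 6 7 15

Answer: -4 6 7 15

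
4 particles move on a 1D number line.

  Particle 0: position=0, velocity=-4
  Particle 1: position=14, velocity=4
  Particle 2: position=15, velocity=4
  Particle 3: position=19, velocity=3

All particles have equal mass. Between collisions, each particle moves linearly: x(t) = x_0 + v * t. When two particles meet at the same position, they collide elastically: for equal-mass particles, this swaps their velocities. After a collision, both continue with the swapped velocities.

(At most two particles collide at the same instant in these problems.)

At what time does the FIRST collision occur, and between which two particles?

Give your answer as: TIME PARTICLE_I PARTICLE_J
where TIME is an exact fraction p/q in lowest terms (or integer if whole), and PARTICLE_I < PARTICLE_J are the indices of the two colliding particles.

Answer: 4 2 3

Derivation:
Pair (0,1): pos 0,14 vel -4,4 -> not approaching (rel speed -8 <= 0)
Pair (1,2): pos 14,15 vel 4,4 -> not approaching (rel speed 0 <= 0)
Pair (2,3): pos 15,19 vel 4,3 -> gap=4, closing at 1/unit, collide at t=4
Earliest collision: t=4 between 2 and 3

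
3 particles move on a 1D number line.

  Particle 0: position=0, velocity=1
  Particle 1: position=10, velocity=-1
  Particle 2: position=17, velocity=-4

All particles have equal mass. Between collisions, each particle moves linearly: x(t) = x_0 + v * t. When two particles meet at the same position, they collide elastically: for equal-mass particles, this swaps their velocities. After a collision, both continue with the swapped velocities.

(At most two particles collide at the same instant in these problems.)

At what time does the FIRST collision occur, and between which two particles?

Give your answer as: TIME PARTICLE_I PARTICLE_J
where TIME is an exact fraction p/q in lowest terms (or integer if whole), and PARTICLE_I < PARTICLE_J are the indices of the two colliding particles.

Answer: 7/3 1 2

Derivation:
Pair (0,1): pos 0,10 vel 1,-1 -> gap=10, closing at 2/unit, collide at t=5
Pair (1,2): pos 10,17 vel -1,-4 -> gap=7, closing at 3/unit, collide at t=7/3
Earliest collision: t=7/3 between 1 and 2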